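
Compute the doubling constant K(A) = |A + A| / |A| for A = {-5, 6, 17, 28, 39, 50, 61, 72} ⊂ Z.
K = |A + A| / |A| = 15/8

Enumerate A + A = {a + b : a, b ∈ A}. With |A| = 8, there are |A|^2 = 64 ordered sum pairs; collecting distinct values, A + A = {-10, 1, 12, 23, 34, 45, 56, 67, 78, 89, 100, 111, 122, 133, 144}, so |A + A| = 15. Thus K = 15/8. Here |A + A| = 2|A| − 1 = 15, the minimum possible — so K = 15/8 is minimal, which holds iff A is an arithmetic progression.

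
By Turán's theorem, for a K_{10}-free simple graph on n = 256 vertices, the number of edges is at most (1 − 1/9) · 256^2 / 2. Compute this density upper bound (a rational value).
Turán density bound = (8/9) · 256^2/2 = 262144/9 ≈ 29127.1111

Turán's theorem: ex(n, K_{r+1}) is achieved by the complete r-partite Turán graph T(n, r) with parts as balanced as possible, and is at most (1 − 1/r) · n^2/2. For r = 9, n = 256: the density bound is (8/9) · 65536/2 = 262144/9 ≈ 29127.1111. The integer-valued extremum is e(T(256, 9)) = 29126, which is strictly less than the density bound 262144/9 since 9 ∤ 256 (the parts of T(256, 9) cannot all be equal).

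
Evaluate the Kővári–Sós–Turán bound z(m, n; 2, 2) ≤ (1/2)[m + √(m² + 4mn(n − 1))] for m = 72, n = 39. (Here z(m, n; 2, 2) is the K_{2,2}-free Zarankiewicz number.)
z(72, 39; 2, 2) ≤ (1/2)[72 + √(72² + 4·72·39·38)] = (1/2)[72 + √432000] = 364.6335

Kővári–Sós–Turán: let r_1, ..., r_72 be the row sums and z = Σ r_i the total number of 1s. Each pair of columns can share at most one row with both entries 1 (else a 2×2 all-ones block appears), so Σ_i C(r_i, 2) ≤ C(39, 2) = 741. By convexity Σ_i C(r_i, 2) ≥ 72·C(z/72, 2) = z(z − 72)/(2·72), giving z² − 72z − 72·39·38 ≤ 0 and hence z ≤ (1/2)[72 + √(5184 + 4·106704)] = (1/2)[72 + √432000] ≈ (1/2)(72 + 657.2671) = 364.6335.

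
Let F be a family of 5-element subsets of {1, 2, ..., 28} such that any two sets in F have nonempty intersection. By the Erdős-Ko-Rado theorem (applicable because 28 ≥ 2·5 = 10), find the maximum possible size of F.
max |F| = C(27, 4) = 17550

The Erdős-Ko-Rado theorem states: for n ≥ 2k, an intersecting family of k-subsets of an n-element set has size at most C(n − 1, k − 1), with equality for 'star' families {A ⊆ [n] : |A| = k, i ∈ A} (fix an element i). For n = 28, k = 5: C(27, 4) = 17550.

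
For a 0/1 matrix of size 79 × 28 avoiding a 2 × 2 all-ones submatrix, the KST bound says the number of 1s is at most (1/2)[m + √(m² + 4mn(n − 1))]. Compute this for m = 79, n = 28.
z(79, 28; 2, 2) ≤ (1/2)[79 + √(79² + 4·79·28·27)] = (1/2)[79 + √245137] = 287.0566

Kővári–Sós–Turán: let r_1, ..., r_79 be the row sums and z = Σ r_i the total number of 1s. Each pair of columns can share at most one row with both entries 1 (else a 2×2 all-ones block appears), so Σ_i C(r_i, 2) ≤ C(28, 2) = 378. By convexity Σ_i C(r_i, 2) ≥ 79·C(z/79, 2) = z(z − 79)/(2·79), giving z² − 79z − 79·28·27 ≤ 0 and hence z ≤ (1/2)[79 + √(6241 + 4·59724)] = (1/2)[79 + √245137] ≈ (1/2)(79 + 495.1131) = 287.0566.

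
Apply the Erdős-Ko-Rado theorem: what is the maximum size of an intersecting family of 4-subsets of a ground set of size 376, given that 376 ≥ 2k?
max |F| = C(375, 3) = 8718875

The Erdős-Ko-Rado theorem states: for n ≥ 2k, an intersecting family of k-subsets of an n-element set has size at most C(n − 1, k − 1), with equality for 'star' families {A ⊆ [n] : |A| = k, i ∈ A} (fix an element i). For n = 376, k = 4: C(375, 3) = 8718875.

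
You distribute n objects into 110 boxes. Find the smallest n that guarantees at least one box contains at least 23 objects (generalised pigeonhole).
n = (23 − 1)·110 + 1 = 2421

By the generalised pigeonhole principle, to guarantee some box contains ≥ r objects we need more than (r − 1) · k objects total. Threshold: n = (r − 1) · k + 1. With r = 23 and k = 110: n = 22 · 110 + 1 = 2420 + 1 = 2421. For n = 2420 = 22 · 110, we can put exactly 22 objects in every box, avoiding 23 in any single one — so 2421 is tight.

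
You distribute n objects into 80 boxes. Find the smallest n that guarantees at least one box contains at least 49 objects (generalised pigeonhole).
n = (49 − 1)·80 + 1 = 3841

By the generalised pigeonhole principle, to guarantee some box contains ≥ r objects we need more than (r − 1) · k objects total. Threshold: n = (r − 1) · k + 1. With r = 49 and k = 80: n = 48 · 80 + 1 = 3840 + 1 = 3841. For n = 3840 = 48 · 80, we can put exactly 48 objects in every box, avoiding 49 in any single one — so 3841 is tight.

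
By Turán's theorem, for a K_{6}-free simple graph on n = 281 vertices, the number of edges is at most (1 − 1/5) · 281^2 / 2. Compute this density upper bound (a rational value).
Turán density bound = (4/5) · 281^2/2 = 157922/5 ≈ 31584.4

Turán's theorem: ex(n, K_{r+1}) is achieved by the complete r-partite Turán graph T(n, r) with parts as balanced as possible, and is at most (1 − 1/r) · n^2/2. For r = 5, n = 281: the density bound is (4/5) · 78961/2 = 157922/5 ≈ 31584.4. The integer-valued extremum is e(T(281, 5)) = 31584, which is strictly less than the density bound 157922/5 since 5 ∤ 281 (the parts of T(281, 5) cannot all be equal).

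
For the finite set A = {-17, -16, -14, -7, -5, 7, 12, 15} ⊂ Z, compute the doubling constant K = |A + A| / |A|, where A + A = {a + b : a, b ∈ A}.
K = |A + A| / |A| = 33/8

Enumerate A + A = {a + b : a, b ∈ A}. With |A| = 8, there are |A|^2 = 64 ordered sum pairs; collecting distinct values, A + A = {-34, -33, -32, -31, -30, -28, -24, -23, -22, -21, -19, -14, -12, -10, -9, -7, -5, -4, -2, -1, 0, 1, 2, 5, 7, 8, 10, 14, 19, 22, 24, 27, 30}, so |A + A| = 33. Thus K = 33/8. For comparison, the minimum possible |A + A| over all 8-element sets is 2·8 − 1 = 15 (so min K = 15/8), attained only by arithmetic progressions.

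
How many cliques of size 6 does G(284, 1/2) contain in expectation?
E[# K_6] = C(284, 6) · (1/2)^C(6, 2) = 691018925604 / 2^15 = 172754731401/8192 ≈ 21088224.047974

For each 6-subset S of vertices (there are C(284, 6) = 691018925604 such S), let X_S = 1 if S induces a K_6 (all C(6, 2) = 15 edges present). Then P(X_S = 1) = (1/2)^15 = 1/32768. By linearity of expectation, E[# K_6] = C(284, 6) · (1/2)^15 = 691018925604 / 32768 = 172754731401/8192 ≈ 21088224.047974.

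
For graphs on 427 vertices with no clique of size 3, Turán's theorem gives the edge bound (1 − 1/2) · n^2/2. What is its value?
Turán density bound = (1/2) · 427^2/2 = 182329/4 ≈ 45582.25

Turán's theorem: ex(n, K_{r+1}) is achieved by the complete r-partite Turán graph T(n, r) with parts as balanced as possible, and is at most (1 − 1/r) · n^2/2. For r = 2, n = 427: the density bound is (1/2) · 182329/2 = 182329/4 ≈ 45582.25. The integer-valued extremum is e(T(427, 2)) = 45582, which is strictly less than the density bound 182329/4 since 2 ∤ 427 (the parts of T(427, 2) cannot all be equal).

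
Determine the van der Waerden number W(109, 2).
W(109, 2) = 109 + 1 = 110

A 2-term AP is any pair of integers, so a monochromatic 2-AP exists iff some colour is used at least twice. With 109 colours, the colouring i ↦ i on {1, ..., 109} uses each colour once, avoiding any monochromatic pair, so W(109, 2) > 109. For {1, ..., 110}, pigeonhole forces two integers of the same colour, which form a monochromatic 2-AP. Hence W(109, 2) = 110.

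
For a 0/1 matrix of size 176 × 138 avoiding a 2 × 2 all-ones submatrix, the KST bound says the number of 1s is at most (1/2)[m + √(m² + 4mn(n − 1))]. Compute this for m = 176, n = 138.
z(176, 138; 2, 2) ≤ (1/2)[176 + √(176² + 4·176·138·137)] = (1/2)[176 + √13340800] = 1914.253

Kővári–Sós–Turán: let r_1, ..., r_176 be the row sums and z = Σ r_i the total number of 1s. Each pair of columns can share at most one row with both entries 1 (else a 2×2 all-ones block appears), so Σ_i C(r_i, 2) ≤ C(138, 2) = 9453. By convexity Σ_i C(r_i, 2) ≥ 176·C(z/176, 2) = z(z − 176)/(2·176), giving z² − 176z − 176·138·137 ≤ 0 and hence z ≤ (1/2)[176 + √(30976 + 4·3327456)] = (1/2)[176 + √13340800] ≈ (1/2)(176 + 3652.506) = 1914.253.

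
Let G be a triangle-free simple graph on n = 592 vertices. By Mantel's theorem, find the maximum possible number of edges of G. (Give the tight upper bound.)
ex(592, K_3) = ⌊592^2/4⌋ = 87616

Mantel (1907): a triangle-free graph on n vertices has at most ⌊n^2/4⌋ edges, with equality for the complete bipartite graph K_{⌊n/2⌋, ⌈n/2⌉}. For n = 592: ⌊592^2/4⌋ = ⌊350464/4⌋ = 87616. The extremal graph is K_{296, 296}, which has 296·296 = 87616 edges.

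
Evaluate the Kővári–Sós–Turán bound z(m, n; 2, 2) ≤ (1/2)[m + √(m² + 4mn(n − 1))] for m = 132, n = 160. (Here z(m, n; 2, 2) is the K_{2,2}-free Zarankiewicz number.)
z(132, 160; 2, 2) ≤ (1/2)[132 + √(132² + 4·132·160·159)] = (1/2)[132 + √13449744] = 1899.6946

Kővári–Sós–Turán: let r_1, ..., r_132 be the row sums and z = Σ r_i the total number of 1s. Each pair of columns can share at most one row with both entries 1 (else a 2×2 all-ones block appears), so Σ_i C(r_i, 2) ≤ C(160, 2) = 12720. By convexity Σ_i C(r_i, 2) ≥ 132·C(z/132, 2) = z(z − 132)/(2·132), giving z² − 132z − 132·160·159 ≤ 0 and hence z ≤ (1/2)[132 + √(17424 + 4·3358080)] = (1/2)[132 + √13449744] ≈ (1/2)(132 + 3667.3893) = 1899.6946.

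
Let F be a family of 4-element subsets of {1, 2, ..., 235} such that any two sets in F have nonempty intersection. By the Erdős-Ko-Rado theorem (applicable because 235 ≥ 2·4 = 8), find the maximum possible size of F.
max |F| = C(234, 3) = 2108184

Erdős-Ko-Rado (1961): when n ≥ 2k, max |F| = C(n−1, k−1). The bound is attained by the star {A : i ∈ A} for any fixed i ∈ [n]. Here C(235−1, 4−1) = C(234, 3) = 2108184.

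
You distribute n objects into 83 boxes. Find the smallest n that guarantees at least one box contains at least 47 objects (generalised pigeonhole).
n = (47 − 1)·83 + 1 = 3819

By the generalised pigeonhole principle, to guarantee some box contains ≥ r objects we need more than (r − 1) · k objects total. Threshold: n = (r − 1) · k + 1. With r = 47 and k = 83: n = 46 · 83 + 1 = 3818 + 1 = 3819. For n = 3818 = 46 · 83, we can put exactly 46 objects in every box, avoiding 47 in any single one — so 3819 is tight.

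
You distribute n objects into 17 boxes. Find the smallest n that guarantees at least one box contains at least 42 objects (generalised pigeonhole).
n = (42 − 1)·17 + 1 = 698

By the generalised pigeonhole principle, to guarantee some box contains ≥ r objects we need more than (r − 1) · k objects total. Threshold: n = (r − 1) · k + 1. With r = 42 and k = 17: n = 41 · 17 + 1 = 697 + 1 = 698. For n = 697 = 41 · 17, we can put exactly 41 objects in every box, avoiding 42 in any single one — so 698 is tight.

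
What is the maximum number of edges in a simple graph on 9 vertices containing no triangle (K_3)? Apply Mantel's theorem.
ex(9, K_3) = ⌊9^2/4⌋ = 20

Mantel (1907): a triangle-free graph on n vertices has at most ⌊n^2/4⌋ edges, with equality for the complete bipartite graph K_{⌊n/2⌋, ⌈n/2⌉}. For n = 9: ⌊9^2/4⌋ = ⌊81/4⌋ = 20. The extremal graph is K_{4, 5}, which has 4·5 = 20 edges.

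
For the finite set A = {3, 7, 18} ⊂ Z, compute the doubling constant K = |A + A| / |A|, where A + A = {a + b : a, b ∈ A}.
K = |A + A| / |A| = 6/3 = 2

Enumerate A + A = {a + b : a, b ∈ A}. With |A| = 3, there are |A|^2 = 9 ordered sum pairs; collecting distinct values, A + A = {6, 10, 14, 21, 25, 36}, so |A + A| = 6. Thus K = 6/3 = 2. For comparison, the minimum possible |A + A| over all 3-element sets is 2·3 − 1 = 5 (so min K = 5/3), attained only by arithmetic progressions.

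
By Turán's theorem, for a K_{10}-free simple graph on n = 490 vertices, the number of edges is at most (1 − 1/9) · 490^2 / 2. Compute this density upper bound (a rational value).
Turán density bound = (8/9) · 490^2/2 = 960400/9 ≈ 106711.1111

Turán's theorem: ex(n, K_{r+1}) is achieved by the complete r-partite Turán graph T(n, r) with parts as balanced as possible, and is at most (1 − 1/r) · n^2/2. For r = 9, n = 490: the density bound is (8/9) · 240100/2 = 960400/9 ≈ 106711.1111. The integer-valued extremum is e(T(490, 9)) = 106710, which is strictly less than the density bound 960400/9 since 9 ∤ 490 (the parts of T(490, 9) cannot all be equal).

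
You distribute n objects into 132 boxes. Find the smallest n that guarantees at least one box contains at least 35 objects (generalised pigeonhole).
n = (35 − 1)·132 + 1 = 4489

By the generalised pigeonhole principle, to guarantee some box contains ≥ r objects we need more than (r − 1) · k objects total. Threshold: n = (r − 1) · k + 1. With r = 35 and k = 132: n = 34 · 132 + 1 = 4488 + 1 = 4489. For n = 4488 = 34 · 132, we can put exactly 34 objects in every box, avoiding 35 in any single one — so 4489 is tight.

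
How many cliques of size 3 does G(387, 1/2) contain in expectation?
E[# K_3] = C(387, 3) · (1/2)^C(3, 2) = 9585345 / 2^3 = 1198168.125

For each 3-subset S of vertices (there are C(387, 3) = 9585345 such S), let X_S = 1 if S induces a K_3 (all C(3, 2) = 3 edges present). Then P(X_S = 1) = (1/2)^3 = 1/8. By linearity of expectation, E[# K_3] = C(387, 3) · (1/2)^3 = 9585345 / 8 = 1198168.125.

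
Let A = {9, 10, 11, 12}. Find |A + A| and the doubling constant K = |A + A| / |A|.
K = |A + A| / |A| = 7/4

Enumerate A + A = {a + b : a, b ∈ A}. With |A| = 4, there are |A|^2 = 16 ordered sum pairs; collecting distinct values, A + A = {18, 19, 20, 21, 22, 23, 24}, so |A + A| = 7. Thus K = 7/4. Here |A + A| = 2|A| − 1 = 7, the minimum possible — so K = 7/4 is minimal, which holds iff A is an arithmetic progression.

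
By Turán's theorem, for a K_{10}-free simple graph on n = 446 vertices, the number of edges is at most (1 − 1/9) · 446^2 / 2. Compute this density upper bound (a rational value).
Turán density bound = (8/9) · 446^2/2 = 795664/9 ≈ 88407.1111

Turán's theorem: ex(n, K_{r+1}) is achieved by the complete r-partite Turán graph T(n, r) with parts as balanced as possible, and is at most (1 − 1/r) · n^2/2. For r = 9, n = 446: the density bound is (8/9) · 198916/2 = 795664/9 ≈ 88407.1111. The integer-valued extremum is e(T(446, 9)) = 88406, which is strictly less than the density bound 795664/9 since 9 ∤ 446 (the parts of T(446, 9) cannot all be equal).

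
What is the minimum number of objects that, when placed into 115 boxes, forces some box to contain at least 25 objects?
n = (25 − 1)·115 + 1 = 2761

By the generalised pigeonhole principle, to guarantee some box contains ≥ r objects we need more than (r − 1) · k objects total. Threshold: n = (r − 1) · k + 1. With r = 25 and k = 115: n = 24 · 115 + 1 = 2760 + 1 = 2761. For n = 2760 = 24 · 115, we can put exactly 24 objects in every box, avoiding 25 in any single one — so 2761 is tight.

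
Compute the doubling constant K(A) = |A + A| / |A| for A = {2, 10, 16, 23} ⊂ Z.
K = |A + A| / |A| = 10/4 = 5/2

Enumerate A + A = {a + b : a, b ∈ A}. With |A| = 4, there are |A|^2 = 16 ordered sum pairs; collecting distinct values, A + A = {4, 12, 18, 20, 25, 26, 32, 33, 39, 46}, so |A + A| = 10. Thus K = 10/4 = 5/2. For comparison, the minimum possible |A + A| over all 4-element sets is 2·4 − 1 = 7 (so min K = 7/4), attained only by arithmetic progressions.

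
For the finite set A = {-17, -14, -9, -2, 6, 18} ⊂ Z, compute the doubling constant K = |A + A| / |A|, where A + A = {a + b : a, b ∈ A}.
K = |A + A| / |A| = 19/6

Enumerate A + A = {a + b : a, b ∈ A}. With |A| = 6, there are |A|^2 = 36 ordered sum pairs; collecting distinct values, A + A = {-34, -31, -28, -26, -23, -19, -18, -16, -11, -8, -4, -3, 1, 4, 9, 12, 16, 24, 36}, so |A + A| = 19. Thus K = 19/6. For comparison, the minimum possible |A + A| over all 6-element sets is 2·6 − 1 = 11 (so min K = 11/6), attained only by arithmetic progressions.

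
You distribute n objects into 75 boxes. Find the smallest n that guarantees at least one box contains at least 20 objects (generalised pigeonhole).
n = (20 − 1)·75 + 1 = 1426

By the generalised pigeonhole principle, to guarantee some box contains ≥ r objects we need more than (r − 1) · k objects total. Threshold: n = (r − 1) · k + 1. With r = 20 and k = 75: n = 19 · 75 + 1 = 1425 + 1 = 1426. For n = 1425 = 19 · 75, we can put exactly 19 objects in every box, avoiding 20 in any single one — so 1426 is tight.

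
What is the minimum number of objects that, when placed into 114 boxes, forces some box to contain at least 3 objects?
n = (3 − 1)·114 + 1 = 229

By the generalised pigeonhole principle, to guarantee some box contains ≥ r objects we need more than (r − 1) · k objects total. Threshold: n = (r − 1) · k + 1. With r = 3 and k = 114: n = 2 · 114 + 1 = 228 + 1 = 229. For n = 228 = 2 · 114, we can put exactly 2 objects in every box, avoiding 3 in any single one — so 229 is tight.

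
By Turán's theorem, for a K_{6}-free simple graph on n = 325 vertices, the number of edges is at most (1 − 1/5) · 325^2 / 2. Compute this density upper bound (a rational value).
Turán density bound = (4/5) · 325^2/2 = 42250

Turán's theorem: ex(n, K_{r+1}) is achieved by the complete r-partite Turán graph T(n, r) with parts as balanced as possible, and is at most (1 − 1/r) · n^2/2. For r = 5, n = 325: the density bound is (4/5) · 105625/2 = 42250. Since 5 ∣ 325, the Turán graph T(325, 5) has parts of equal size 65, and its edge count e(T(325, 5)) = 42250 attains the density bound exactly.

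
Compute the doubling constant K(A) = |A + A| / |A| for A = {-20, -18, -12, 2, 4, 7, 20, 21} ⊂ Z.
K = |A + A| / |A| = 33/8

Enumerate A + A = {a + b : a, b ∈ A}. With |A| = 8, there are |A|^2 = 64 ordered sum pairs; collecting distinct values, A + A = {-40, -38, -36, -32, -30, -24, -18, -16, -14, -13, -11, -10, -8, -5, 0, 1, 2, 3, 4, 6, 8, 9, 11, 14, 22, 23, 24, 25, 27, 28, 40, 41, 42}, so |A + A| = 33. Thus K = 33/8. For comparison, the minimum possible |A + A| over all 8-element sets is 2·8 − 1 = 15 (so min K = 15/8), attained only by arithmetic progressions.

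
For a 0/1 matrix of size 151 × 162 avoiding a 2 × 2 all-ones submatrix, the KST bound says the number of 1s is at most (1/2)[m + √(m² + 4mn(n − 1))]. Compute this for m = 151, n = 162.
z(151, 162; 2, 2) ≤ (1/2)[151 + √(151² + 4·151·162·161)] = (1/2)[151 + √15776329] = 2061.4714

Kővári–Sós–Turán: let r_1, ..., r_151 be the row sums and z = Σ r_i the total number of 1s. Each pair of columns can share at most one row with both entries 1 (else a 2×2 all-ones block appears), so Σ_i C(r_i, 2) ≤ C(162, 2) = 13041. By convexity Σ_i C(r_i, 2) ≥ 151·C(z/151, 2) = z(z − 151)/(2·151), giving z² − 151z − 151·162·161 ≤ 0 and hence z ≤ (1/2)[151 + √(22801 + 4·3938382)] = (1/2)[151 + √15776329] ≈ (1/2)(151 + 3971.9427) = 2061.4714.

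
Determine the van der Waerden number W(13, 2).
W(13, 2) = 13 + 1 = 14

A 2-term AP is any pair of integers, so a monochromatic 2-AP exists iff some colour is used at least twice. With 13 colours, the colouring i ↦ i on {1, ..., 13} uses each colour once, avoiding any monochromatic pair, so W(13, 2) > 13. For {1, ..., 14}, pigeonhole forces two integers of the same colour, which form a monochromatic 2-AP. Hence W(13, 2) = 14.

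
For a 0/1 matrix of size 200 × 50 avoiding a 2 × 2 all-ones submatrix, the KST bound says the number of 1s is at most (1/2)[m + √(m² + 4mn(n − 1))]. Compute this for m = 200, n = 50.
z(200, 50; 2, 2) ≤ (1/2)[200 + √(200² + 4·200·50·49)] = (1/2)[200 + √2000000] = 807.1068

Kővári–Sós–Turán: let r_1, ..., r_200 be the row sums and z = Σ r_i the total number of 1s. Each pair of columns can share at most one row with both entries 1 (else a 2×2 all-ones block appears), so Σ_i C(r_i, 2) ≤ C(50, 2) = 1225. By convexity Σ_i C(r_i, 2) ≥ 200·C(z/200, 2) = z(z − 200)/(2·200), giving z² − 200z − 200·50·49 ≤ 0 and hence z ≤ (1/2)[200 + √(40000 + 4·490000)] = (1/2)[200 + √2000000] ≈ (1/2)(200 + 1414.2136) = 807.1068.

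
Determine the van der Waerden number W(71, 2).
W(71, 2) = 71 + 1 = 72

A 2-term AP is any pair of integers, so a monochromatic 2-AP exists iff some colour is used at least twice. With 71 colours, the colouring i ↦ i on {1, ..., 71} uses each colour once, avoiding any monochromatic pair, so W(71, 2) > 71. For {1, ..., 72}, pigeonhole forces two integers of the same colour, which form a monochromatic 2-AP. Hence W(71, 2) = 72.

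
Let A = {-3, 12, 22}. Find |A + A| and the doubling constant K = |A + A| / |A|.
K = |A + A| / |A| = 6/3 = 2

Enumerate A + A = {a + b : a, b ∈ A}. With |A| = 3, there are |A|^2 = 9 ordered sum pairs; collecting distinct values, A + A = {-6, 9, 19, 24, 34, 44}, so |A + A| = 6. Thus K = 6/3 = 2. For comparison, the minimum possible |A + A| over all 3-element sets is 2·3 − 1 = 5 (so min K = 5/3), attained only by arithmetic progressions.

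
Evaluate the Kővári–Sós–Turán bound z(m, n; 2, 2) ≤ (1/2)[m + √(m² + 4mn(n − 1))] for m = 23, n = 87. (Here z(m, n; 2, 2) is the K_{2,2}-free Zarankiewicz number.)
z(23, 87; 2, 2) ≤ (1/2)[23 + √(23² + 4·23·87·86)] = (1/2)[23 + √688873] = 426.4919

Kővári–Sós–Turán: let r_1, ..., r_23 be the row sums and z = Σ r_i the total number of 1s. Each pair of columns can share at most one row with both entries 1 (else a 2×2 all-ones block appears), so Σ_i C(r_i, 2) ≤ C(87, 2) = 3741. By convexity Σ_i C(r_i, 2) ≥ 23·C(z/23, 2) = z(z − 23)/(2·23), giving z² − 23z − 23·87·86 ≤ 0 and hence z ≤ (1/2)[23 + √(529 + 4·172086)] = (1/2)[23 + √688873] ≈ (1/2)(23 + 829.9837) = 426.4919.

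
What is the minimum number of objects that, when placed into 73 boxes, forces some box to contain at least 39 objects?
n = (39 − 1)·73 + 1 = 2775

By the generalised pigeonhole principle, to guarantee some box contains ≥ r objects we need more than (r − 1) · k objects total. Threshold: n = (r − 1) · k + 1. With r = 39 and k = 73: n = 38 · 73 + 1 = 2774 + 1 = 2775. For n = 2774 = 38 · 73, we can put exactly 38 objects in every box, avoiding 39 in any single one — so 2775 is tight.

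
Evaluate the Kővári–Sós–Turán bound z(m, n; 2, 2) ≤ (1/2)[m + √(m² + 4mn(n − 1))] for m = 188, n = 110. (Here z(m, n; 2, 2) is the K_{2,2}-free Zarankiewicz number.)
z(188, 110; 2, 2) ≤ (1/2)[188 + √(188² + 4·188·110·109)] = (1/2)[188 + √9051824] = 1598.3125

Kővári–Sós–Turán: let r_1, ..., r_188 be the row sums and z = Σ r_i the total number of 1s. Each pair of columns can share at most one row with both entries 1 (else a 2×2 all-ones block appears), so Σ_i C(r_i, 2) ≤ C(110, 2) = 5995. By convexity Σ_i C(r_i, 2) ≥ 188·C(z/188, 2) = z(z − 188)/(2·188), giving z² − 188z − 188·110·109 ≤ 0 and hence z ≤ (1/2)[188 + √(35344 + 4·2254120)] = (1/2)[188 + √9051824] ≈ (1/2)(188 + 3008.6249) = 1598.3125.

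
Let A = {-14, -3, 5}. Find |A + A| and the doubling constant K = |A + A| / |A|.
K = |A + A| / |A| = 6/3 = 2

Enumerate A + A = {a + b : a, b ∈ A}. With |A| = 3, there are |A|^2 = 9 ordered sum pairs; collecting distinct values, A + A = {-28, -17, -9, -6, 2, 10}, so |A + A| = 6. Thus K = 6/3 = 2. For comparison, the minimum possible |A + A| over all 3-element sets is 2·3 − 1 = 5 (so min K = 5/3), attained only by arithmetic progressions.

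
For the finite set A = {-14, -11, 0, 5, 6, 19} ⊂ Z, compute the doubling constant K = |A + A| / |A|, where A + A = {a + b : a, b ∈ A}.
K = |A + A| / |A| = 20/6 = 10/3

Enumerate A + A = {a + b : a, b ∈ A}. With |A| = 6, there are |A|^2 = 36 ordered sum pairs; collecting distinct values, A + A = {-28, -25, -22, -14, -11, -9, -8, -6, -5, 0, 5, 6, 8, 10, 11, 12, 19, 24, 25, 38}, so |A + A| = 20. Thus K = 20/6 = 10/3. For comparison, the minimum possible |A + A| over all 6-element sets is 2·6 − 1 = 11 (so min K = 11/6), attained only by arithmetic progressions.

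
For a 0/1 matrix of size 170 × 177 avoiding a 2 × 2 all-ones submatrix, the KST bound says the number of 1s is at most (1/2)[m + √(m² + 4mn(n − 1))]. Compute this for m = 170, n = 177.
z(170, 177; 2, 2) ≤ (1/2)[170 + √(170² + 4·170·177·176)] = (1/2)[170 + √21212260] = 2387.8385

Kővári–Sós–Turán: let r_1, ..., r_170 be the row sums and z = Σ r_i the total number of 1s. Each pair of columns can share at most one row with both entries 1 (else a 2×2 all-ones block appears), so Σ_i C(r_i, 2) ≤ C(177, 2) = 15576. By convexity Σ_i C(r_i, 2) ≥ 170·C(z/170, 2) = z(z − 170)/(2·170), giving z² − 170z − 170·177·176 ≤ 0 and hence z ≤ (1/2)[170 + √(28900 + 4·5295840)] = (1/2)[170 + √21212260] ≈ (1/2)(170 + 4605.6769) = 2387.8385.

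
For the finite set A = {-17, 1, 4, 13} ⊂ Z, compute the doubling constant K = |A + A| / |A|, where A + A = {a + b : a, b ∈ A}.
K = |A + A| / |A| = 10/4 = 5/2

Enumerate A + A = {a + b : a, b ∈ A}. With |A| = 4, there are |A|^2 = 16 ordered sum pairs; collecting distinct values, A + A = {-34, -16, -13, -4, 2, 5, 8, 14, 17, 26}, so |A + A| = 10. Thus K = 10/4 = 5/2. For comparison, the minimum possible |A + A| over all 4-element sets is 2·4 − 1 = 7 (so min K = 7/4), attained only by arithmetic progressions.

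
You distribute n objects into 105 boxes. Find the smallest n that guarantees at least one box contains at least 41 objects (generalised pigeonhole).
n = (41 − 1)·105 + 1 = 4201

By the generalised pigeonhole principle, to guarantee some box contains ≥ r objects we need more than (r − 1) · k objects total. Threshold: n = (r − 1) · k + 1. With r = 41 and k = 105: n = 40 · 105 + 1 = 4200 + 1 = 4201. For n = 4200 = 40 · 105, we can put exactly 40 objects in every box, avoiding 41 in any single one — so 4201 is tight.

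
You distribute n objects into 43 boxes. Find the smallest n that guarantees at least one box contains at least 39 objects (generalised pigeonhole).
n = (39 − 1)·43 + 1 = 1635

By the generalised pigeonhole principle, to guarantee some box contains ≥ r objects we need more than (r − 1) · k objects total. Threshold: n = (r − 1) · k + 1. With r = 39 and k = 43: n = 38 · 43 + 1 = 1634 + 1 = 1635. For n = 1634 = 38 · 43, we can put exactly 38 objects in every box, avoiding 39 in any single one — so 1635 is tight.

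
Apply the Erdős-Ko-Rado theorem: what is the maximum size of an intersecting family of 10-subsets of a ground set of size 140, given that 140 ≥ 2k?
max |F| = C(139, 9) = 40975641739527

The Erdős-Ko-Rado theorem states: for n ≥ 2k, an intersecting family of k-subsets of an n-element set has size at most C(n − 1, k − 1), with equality for 'star' families {A ⊆ [n] : |A| = k, i ∈ A} (fix an element i). For n = 140, k = 10: C(139, 9) = 40975641739527.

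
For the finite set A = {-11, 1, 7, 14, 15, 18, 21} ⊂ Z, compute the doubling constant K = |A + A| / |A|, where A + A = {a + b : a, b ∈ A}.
K = |A + A| / |A| = 25/7

Enumerate A + A = {a + b : a, b ∈ A}. With |A| = 7, there are |A|^2 = 49 ordered sum pairs; collecting distinct values, A + A = {-22, -10, -4, 2, 3, 4, 7, 8, 10, 14, 15, 16, 19, 21, 22, 25, 28, 29, 30, 32, 33, 35, 36, 39, 42}, so |A + A| = 25. Thus K = 25/7. For comparison, the minimum possible |A + A| over all 7-element sets is 2·7 − 1 = 13 (so min K = 13/7), attained only by arithmetic progressions.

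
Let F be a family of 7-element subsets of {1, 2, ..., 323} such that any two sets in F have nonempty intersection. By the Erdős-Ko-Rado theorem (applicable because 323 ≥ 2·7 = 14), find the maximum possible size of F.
max |F| = C(322, 6) = 1477254941008

Erdős-Ko-Rado (1961): when n ≥ 2k, max |F| = C(n−1, k−1). The bound is attained by the star {A : i ∈ A} for any fixed i ∈ [n]. Here C(323−1, 7−1) = C(322, 6) = 1477254941008.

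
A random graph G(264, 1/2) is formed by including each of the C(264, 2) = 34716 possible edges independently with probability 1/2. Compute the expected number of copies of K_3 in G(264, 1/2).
E[# K_3] = C(264, 3) · (1/2)^C(3, 2) = 3031864 / 2^3 = 378983

For each 3-subset S of vertices (there are C(264, 3) = 3031864 such S), let X_S = 1 if S induces a K_3 (all C(3, 2) = 3 edges present). Then P(X_S = 1) = (1/2)^3 = 1/8. By linearity of expectation, E[# K_3] = C(264, 3) · (1/2)^3 = 3031864 / 8 = 378983.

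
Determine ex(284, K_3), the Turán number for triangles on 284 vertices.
ex(284, K_3) = ⌊284^2/4⌋ = 20164

Mantel (1907): a triangle-free graph on n vertices has at most ⌊n^2/4⌋ edges, with equality for the complete bipartite graph K_{⌊n/2⌋, ⌈n/2⌉}. For n = 284: ⌊284^2/4⌋ = ⌊80656/4⌋ = 20164. The extremal graph is K_{142, 142}, which has 142·142 = 20164 edges.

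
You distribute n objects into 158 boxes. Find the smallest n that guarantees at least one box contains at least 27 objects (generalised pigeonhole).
n = (27 − 1)·158 + 1 = 4109

By the generalised pigeonhole principle, to guarantee some box contains ≥ r objects we need more than (r − 1) · k objects total. Threshold: n = (r − 1) · k + 1. With r = 27 and k = 158: n = 26 · 158 + 1 = 4108 + 1 = 4109. For n = 4108 = 26 · 158, we can put exactly 26 objects in every box, avoiding 27 in any single one — so 4109 is tight.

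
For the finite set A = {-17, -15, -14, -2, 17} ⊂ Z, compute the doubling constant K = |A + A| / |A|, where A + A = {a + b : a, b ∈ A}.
K = |A + A| / |A| = 15/5 = 3

Enumerate A + A = {a + b : a, b ∈ A}. With |A| = 5, there are |A|^2 = 25 ordered sum pairs; collecting distinct values, A + A = {-34, -32, -31, -30, -29, -28, -19, -17, -16, -4, 0, 2, 3, 15, 34}, so |A + A| = 15. Thus K = 15/5 = 3. For comparison, the minimum possible |A + A| over all 5-element sets is 2·5 − 1 = 9 (so min K = 9/5), attained only by arithmetic progressions.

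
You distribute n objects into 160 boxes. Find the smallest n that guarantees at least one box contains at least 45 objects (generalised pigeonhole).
n = (45 − 1)·160 + 1 = 7041

By the generalised pigeonhole principle, to guarantee some box contains ≥ r objects we need more than (r − 1) · k objects total. Threshold: n = (r − 1) · k + 1. With r = 45 and k = 160: n = 44 · 160 + 1 = 7040 + 1 = 7041. For n = 7040 = 44 · 160, we can put exactly 44 objects in every box, avoiding 45 in any single one — so 7041 is tight.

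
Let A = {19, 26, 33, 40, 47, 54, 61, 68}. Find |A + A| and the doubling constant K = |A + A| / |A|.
K = |A + A| / |A| = 15/8

Enumerate A + A = {a + b : a, b ∈ A}. With |A| = 8, there are |A|^2 = 64 ordered sum pairs; collecting distinct values, A + A = {38, 45, 52, 59, 66, 73, 80, 87, 94, 101, 108, 115, 122, 129, 136}, so |A + A| = 15. Thus K = 15/8. Here |A + A| = 2|A| − 1 = 15, the minimum possible — so K = 15/8 is minimal, which holds iff A is an arithmetic progression.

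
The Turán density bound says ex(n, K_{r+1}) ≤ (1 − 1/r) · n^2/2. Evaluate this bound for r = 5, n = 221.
Turán density bound = (4/5) · 221^2/2 = 97682/5 ≈ 19536.4

Turán's theorem: ex(n, K_{r+1}) is achieved by the complete r-partite Turán graph T(n, r) with parts as balanced as possible, and is at most (1 − 1/r) · n^2/2. For r = 5, n = 221: the density bound is (4/5) · 48841/2 = 97682/5 ≈ 19536.4. The integer-valued extremum is e(T(221, 5)) = 19536, which is strictly less than the density bound 97682/5 since 5 ∤ 221 (the parts of T(221, 5) cannot all be equal).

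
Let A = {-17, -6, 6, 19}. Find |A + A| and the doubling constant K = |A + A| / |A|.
K = |A + A| / |A| = 10/4 = 5/2

Enumerate A + A = {a + b : a, b ∈ A}. With |A| = 4, there are |A|^2 = 16 ordered sum pairs; collecting distinct values, A + A = {-34, -23, -12, -11, 0, 2, 12, 13, 25, 38}, so |A + A| = 10. Thus K = 10/4 = 5/2. For comparison, the minimum possible |A + A| over all 4-element sets is 2·4 − 1 = 7 (so min K = 7/4), attained only by arithmetic progressions.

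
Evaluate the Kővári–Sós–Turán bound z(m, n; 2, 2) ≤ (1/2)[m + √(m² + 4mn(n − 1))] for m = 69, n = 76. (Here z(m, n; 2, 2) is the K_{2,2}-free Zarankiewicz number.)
z(69, 76; 2, 2) ≤ (1/2)[69 + √(69² + 4·69·76·75)] = (1/2)[69 + √1577961] = 662.5846

Kővári–Sós–Turán: let r_1, ..., r_69 be the row sums and z = Σ r_i the total number of 1s. Each pair of columns can share at most one row with both entries 1 (else a 2×2 all-ones block appears), so Σ_i C(r_i, 2) ≤ C(76, 2) = 2850. By convexity Σ_i C(r_i, 2) ≥ 69·C(z/69, 2) = z(z − 69)/(2·69), giving z² − 69z − 69·76·75 ≤ 0 and hence z ≤ (1/2)[69 + √(4761 + 4·393300)] = (1/2)[69 + √1577961] ≈ (1/2)(69 + 1256.1692) = 662.5846.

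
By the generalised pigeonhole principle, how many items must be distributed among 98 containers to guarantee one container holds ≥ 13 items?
n = (13 − 1)·98 + 1 = 1177

By the generalised pigeonhole principle, to guarantee some box contains ≥ r objects we need more than (r − 1) · k objects total. Threshold: n = (r − 1) · k + 1. With r = 13 and k = 98: n = 12 · 98 + 1 = 1176 + 1 = 1177. For n = 1176 = 12 · 98, we can put exactly 12 objects in every box, avoiding 13 in any single one — so 1177 is tight.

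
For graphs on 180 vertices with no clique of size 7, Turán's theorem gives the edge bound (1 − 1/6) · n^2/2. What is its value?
Turán density bound = (5/6) · 180^2/2 = 13500

Turán's theorem: ex(n, K_{r+1}) is achieved by the complete r-partite Turán graph T(n, r) with parts as balanced as possible, and is at most (1 − 1/r) · n^2/2. For r = 6, n = 180: the density bound is (5/6) · 32400/2 = 13500. Since 6 ∣ 180, the Turán graph T(180, 6) has parts of equal size 30, and its edge count e(T(180, 6)) = 13500 attains the density bound exactly.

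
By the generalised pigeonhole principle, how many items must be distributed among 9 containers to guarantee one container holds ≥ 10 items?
n = (10 − 1)·9 + 1 = 82

By the generalised pigeonhole principle, to guarantee some box contains ≥ r objects we need more than (r − 1) · k objects total. Threshold: n = (r − 1) · k + 1. With r = 10 and k = 9: n = 9 · 9 + 1 = 81 + 1 = 82. For n = 81 = 9 · 9, we can put exactly 9 objects in every box, avoiding 10 in any single one — so 82 is tight.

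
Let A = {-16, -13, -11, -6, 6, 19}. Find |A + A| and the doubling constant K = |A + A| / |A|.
K = |A + A| / |A| = 20/6 = 10/3

Enumerate A + A = {a + b : a, b ∈ A}. With |A| = 6, there are |A|^2 = 36 ordered sum pairs; collecting distinct values, A + A = {-32, -29, -27, -26, -24, -22, -19, -17, -12, -10, -7, -5, 0, 3, 6, 8, 12, 13, 25, 38}, so |A + A| = 20. Thus K = 20/6 = 10/3. For comparison, the minimum possible |A + A| over all 6-element sets is 2·6 − 1 = 11 (so min K = 11/6), attained only by arithmetic progressions.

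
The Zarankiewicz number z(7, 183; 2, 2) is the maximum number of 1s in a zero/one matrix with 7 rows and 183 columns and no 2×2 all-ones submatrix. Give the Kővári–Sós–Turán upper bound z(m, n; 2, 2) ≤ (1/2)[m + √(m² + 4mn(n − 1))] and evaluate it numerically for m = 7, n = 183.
z(7, 183; 2, 2) ≤ (1/2)[7 + √(7² + 4·7·183·182)] = (1/2)[7 + √932617] = 486.3605

Kővári–Sós–Turán: let r_1, ..., r_7 be the row sums and z = Σ r_i the total number of 1s. Each pair of columns can share at most one row with both entries 1 (else a 2×2 all-ones block appears), so Σ_i C(r_i, 2) ≤ C(183, 2) = 16653. By convexity Σ_i C(r_i, 2) ≥ 7·C(z/7, 2) = z(z − 7)/(2·7), giving z² − 7z − 7·183·182 ≤ 0 and hence z ≤ (1/2)[7 + √(49 + 4·233142)] = (1/2)[7 + √932617] ≈ (1/2)(7 + 965.721) = 486.3605.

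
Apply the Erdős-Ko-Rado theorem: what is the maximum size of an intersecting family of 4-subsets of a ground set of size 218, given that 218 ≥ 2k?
max |F| = C(217, 3) = 1679580

The Erdős-Ko-Rado theorem states: for n ≥ 2k, an intersecting family of k-subsets of an n-element set has size at most C(n − 1, k − 1), with equality for 'star' families {A ⊆ [n] : |A| = k, i ∈ A} (fix an element i). For n = 218, k = 4: C(217, 3) = 1679580.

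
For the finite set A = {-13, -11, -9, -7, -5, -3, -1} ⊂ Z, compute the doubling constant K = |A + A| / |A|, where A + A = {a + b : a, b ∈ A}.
K = |A + A| / |A| = 13/7

Enumerate A + A = {a + b : a, b ∈ A}. With |A| = 7, there are |A|^2 = 49 ordered sum pairs; collecting distinct values, A + A = {-26, -24, -22, -20, -18, -16, -14, -12, -10, -8, -6, -4, -2}, so |A + A| = 13. Thus K = 13/7. Here |A + A| = 2|A| − 1 = 13, the minimum possible — so K = 13/7 is minimal, which holds iff A is an arithmetic progression.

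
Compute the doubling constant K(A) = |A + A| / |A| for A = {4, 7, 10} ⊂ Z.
K = |A + A| / |A| = 5/3

Enumerate A + A = {a + b : a, b ∈ A}. With |A| = 3, there are |A|^2 = 9 ordered sum pairs; collecting distinct values, A + A = {8, 11, 14, 17, 20}, so |A + A| = 5. Thus K = 5/3. Here |A + A| = 2|A| − 1 = 5, the minimum possible — so K = 5/3 is minimal, which holds iff A is an arithmetic progression.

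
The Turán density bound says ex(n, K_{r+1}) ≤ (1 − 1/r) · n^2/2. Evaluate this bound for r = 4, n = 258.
Turán density bound = (3/4) · 258^2/2 = 49923/2 ≈ 24961.5

Turán's theorem: ex(n, K_{r+1}) is achieved by the complete r-partite Turán graph T(n, r) with parts as balanced as possible, and is at most (1 − 1/r) · n^2/2. For r = 4, n = 258: the density bound is (3/4) · 66564/2 = 49923/2 ≈ 24961.5. The integer-valued extremum is e(T(258, 4)) = 24961, which is strictly less than the density bound 49923/2 since 4 ∤ 258 (the parts of T(258, 4) cannot all be equal).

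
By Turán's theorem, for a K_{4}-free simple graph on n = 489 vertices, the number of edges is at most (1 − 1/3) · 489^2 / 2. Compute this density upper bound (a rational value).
Turán density bound = (2/3) · 489^2/2 = 79707

Turán's theorem: ex(n, K_{r+1}) is achieved by the complete r-partite Turán graph T(n, r) with parts as balanced as possible, and is at most (1 − 1/r) · n^2/2. For r = 3, n = 489: the density bound is (2/3) · 239121/2 = 79707. Since 3 ∣ 489, the Turán graph T(489, 3) has parts of equal size 163, and its edge count e(T(489, 3)) = 79707 attains the density bound exactly.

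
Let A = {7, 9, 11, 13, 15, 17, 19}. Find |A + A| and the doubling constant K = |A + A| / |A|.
K = |A + A| / |A| = 13/7

Enumerate A + A = {a + b : a, b ∈ A}. With |A| = 7, there are |A|^2 = 49 ordered sum pairs; collecting distinct values, A + A = {14, 16, 18, 20, 22, 24, 26, 28, 30, 32, 34, 36, 38}, so |A + A| = 13. Thus K = 13/7. Here |A + A| = 2|A| − 1 = 13, the minimum possible — so K = 13/7 is minimal, which holds iff A is an arithmetic progression.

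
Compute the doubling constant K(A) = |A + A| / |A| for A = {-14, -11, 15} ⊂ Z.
K = |A + A| / |A| = 6/3 = 2

Enumerate A + A = {a + b : a, b ∈ A}. With |A| = 3, there are |A|^2 = 9 ordered sum pairs; collecting distinct values, A + A = {-28, -25, -22, 1, 4, 30}, so |A + A| = 6. Thus K = 6/3 = 2. For comparison, the minimum possible |A + A| over all 3-element sets is 2·3 − 1 = 5 (so min K = 5/3), attained only by arithmetic progressions.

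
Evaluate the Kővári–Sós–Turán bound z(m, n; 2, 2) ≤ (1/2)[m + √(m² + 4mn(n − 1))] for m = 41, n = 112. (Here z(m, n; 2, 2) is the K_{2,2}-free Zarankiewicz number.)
z(41, 112; 2, 2) ≤ (1/2)[41 + √(41² + 4·41·112·111)] = (1/2)[41 + √2040529] = 734.7354

Kővári–Sós–Turán: let r_1, ..., r_41 be the row sums and z = Σ r_i the total number of 1s. Each pair of columns can share at most one row with both entries 1 (else a 2×2 all-ones block appears), so Σ_i C(r_i, 2) ≤ C(112, 2) = 6216. By convexity Σ_i C(r_i, 2) ≥ 41·C(z/41, 2) = z(z − 41)/(2·41), giving z² − 41z − 41·112·111 ≤ 0 and hence z ≤ (1/2)[41 + √(1681 + 4·509712)] = (1/2)[41 + √2040529] ≈ (1/2)(41 + 1428.4709) = 734.7354.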